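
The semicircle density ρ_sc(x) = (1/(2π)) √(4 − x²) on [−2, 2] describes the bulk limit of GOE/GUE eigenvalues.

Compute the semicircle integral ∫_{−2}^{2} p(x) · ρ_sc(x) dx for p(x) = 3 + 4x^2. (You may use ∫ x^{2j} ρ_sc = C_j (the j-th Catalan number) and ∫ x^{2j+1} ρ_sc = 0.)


Write p(x) = Σ a_i x^i, split into monomials and integrate each against ρ_sc separately.
Using ∫ x^{2j} ρ_sc = C_j = (1/(j+1)) C(2j, j) (Catalan numbers) and ∫ x^{2j+1} ρ_sc = 0 (odd monomials vanish by symmetry):
  i = 0 (even): a_0 · C_{0} = 3 · 1 = 3
  i = 2 (even): a_2 · C_{1} = 4 · 1 = 4

Summing the contributions: ∫_{−2}^{2} p(x) ρ_sc(x) dx = 3 + 4 = 7.


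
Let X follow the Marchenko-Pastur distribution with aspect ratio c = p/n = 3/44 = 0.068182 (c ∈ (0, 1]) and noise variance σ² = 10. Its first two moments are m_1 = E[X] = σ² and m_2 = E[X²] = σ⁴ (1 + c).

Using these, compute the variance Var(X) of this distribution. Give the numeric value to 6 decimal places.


m_1 = E[X] = σ² = 10, so m_1² = 100.
m_2 = E[X²] = σ⁴ (1 + c) = 100 · (1 + 0.068182) = 100 · 1.068182 = 106.818182.
(Note m_2 − m_1² simplifies to c · σ⁴ = 0.068182 · 100.)

Var(X) = m_2 − m_1² = 106.818182 − 100 = 6.818182.


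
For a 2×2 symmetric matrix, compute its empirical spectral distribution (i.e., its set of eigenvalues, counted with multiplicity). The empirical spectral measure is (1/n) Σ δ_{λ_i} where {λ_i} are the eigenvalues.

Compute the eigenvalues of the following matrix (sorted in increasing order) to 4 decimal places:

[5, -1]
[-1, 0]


Since M is real symmetric, both eigenvalues are real; they are the roots of det(λI − M) = λ² − (tr M) λ + det M.
tr M = 5 + 0 = 5.
det M = 5·0 − (-1)² = 0 − 1 = -1.
Characteristic polynomial: λ² − 5λ − 1 = 0.
Discriminant Δ = (tr M)² − 4·det M = 25 − (-4) = 29; √Δ = 5.385165.
λ = (tr M ± √Δ)/2 = (5 ± 5.385165)/2, giving (tr M − √Δ)/2 = -0.1926 and (tr M + √Δ)/2 = 5.1926.

Eigenvalues sorted in increasing order: [-0.1926, 5.1926].


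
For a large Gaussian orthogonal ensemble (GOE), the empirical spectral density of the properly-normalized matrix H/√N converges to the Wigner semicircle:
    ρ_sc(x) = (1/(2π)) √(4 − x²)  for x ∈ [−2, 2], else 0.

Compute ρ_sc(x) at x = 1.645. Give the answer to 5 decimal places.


ρ_sc(x) = (1/(2π)) √(4 − x²). With x = 1.645:
  4 − x² = 4 − (1.645)² = 4 − 2.706025 = 1.293975.
  √(4 − x²) = 1.137530.
  1/(2π) = 0.159155.
  ρ_sc(1.645) = 0.159155 · 1.137530 = 0.181044.

Rounded to 5 decimal places: ρ_sc(1.645) ≈ 0.18104.


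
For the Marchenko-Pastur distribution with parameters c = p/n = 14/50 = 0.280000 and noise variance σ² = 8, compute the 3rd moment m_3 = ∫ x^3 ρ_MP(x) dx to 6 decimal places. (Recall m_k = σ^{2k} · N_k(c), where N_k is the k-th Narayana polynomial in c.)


E[X³] = σ⁶ (1 + 3c + c²) (third MP moment). With σ² = 8 (so σ⁶ = 512) and c = 14/50 = 0.280000: E[X³] = 512 · (1 + 3·0.280000 + (0.280000)²) = 512 · 1.918400.

So E[X^3] = 982.220800.


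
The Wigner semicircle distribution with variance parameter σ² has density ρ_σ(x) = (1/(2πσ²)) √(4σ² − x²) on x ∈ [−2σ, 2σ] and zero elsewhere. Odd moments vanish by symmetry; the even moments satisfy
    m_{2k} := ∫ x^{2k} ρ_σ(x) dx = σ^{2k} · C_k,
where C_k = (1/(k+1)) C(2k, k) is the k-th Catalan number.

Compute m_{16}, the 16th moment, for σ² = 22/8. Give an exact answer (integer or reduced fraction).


By the scaled semicircle moment identity, m_{2k} = σ^{2k} · C_k with k = 8.
C_8 = (1/(k+1)) · C(2k, k) = (1/9) · C(16, 8) = (1/9) · 12870 = 1430.
σ^{2k} = (σ²)^k = (22/8)^8 = 214358881/65536.

Therefore m_{16} = σ^{16} · C_8 = (214358881/65536) · 1430 = 153266599915/32768.


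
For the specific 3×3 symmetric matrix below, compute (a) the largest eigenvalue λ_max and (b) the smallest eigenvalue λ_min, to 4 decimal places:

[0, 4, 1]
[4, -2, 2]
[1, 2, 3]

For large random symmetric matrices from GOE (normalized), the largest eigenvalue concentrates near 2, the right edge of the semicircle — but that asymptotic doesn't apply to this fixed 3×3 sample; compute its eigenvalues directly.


Since M is real symmetric, all three eigenvalues are real; they are the roots of det(λI − M) = λ³ − (tr M) λ² + s λ − det M, where s is the sum of the principal 2×2 minors.
tr M = 0 + (-2) + 3 = 1.
s = (0·(-2) − 4²) + (0·3 − 1²) + ((-2)·3 − 2²) = -16 + (-1) + (-10) = -27.
det M (expand along row 1) = 0·(-10) − 4·10 + 1·10 = -30.
Characteristic polynomial: λ³ − λ² − 27λ + 30 = 0.
Substitute λ = y + (tr M)/3 = y + 0.333333 to remove the quadratic term: y³ + p·y + q = 0 with p = s − (tr M)²/3 = -27.333333 and q = −2(tr M)³/27 + (tr M)·s/3 − det M = 20.925926.
Three real roots ⇒ use the trigonometric (Viète) form: r = 2√(−p/3) = 6.036923, φ = arccos(3q/(p·r)) = arccos(-0.380450) = 1.961079 rad.
y_k = r·cos(φ/3 − 2πk/3) for k = 0, 1, 2 gives y = 4.792372, 0.783156, -5.575528.
λ_k = y_k + 0.333333 gives λ = 5.1257, 1.1165, -5.2422 (check: the sum is 1.0000 = tr M).

Hence λ_max = 5.1257 and λ_min = -5.2422.


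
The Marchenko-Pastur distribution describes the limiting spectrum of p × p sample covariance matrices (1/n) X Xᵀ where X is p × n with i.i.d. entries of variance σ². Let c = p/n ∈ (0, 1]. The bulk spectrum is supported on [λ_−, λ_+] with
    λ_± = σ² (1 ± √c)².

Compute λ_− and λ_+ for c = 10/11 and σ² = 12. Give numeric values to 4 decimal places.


c = 10/11 = 0.909091; √c = 0.953463.
λ_− = σ² (1 − √c)² = 12 · (1 − 0.953463)² = 12 · (0.046537)² = 0.025989.
λ_+ = σ² (1 + √c)² = 12 · (1 + 0.953463)² = 12 · (1.953463)² = 45.792193.

Rounded to 4 decimal places: λ_− ≈ 0.0260, λ_+ ≈ 45.7922.


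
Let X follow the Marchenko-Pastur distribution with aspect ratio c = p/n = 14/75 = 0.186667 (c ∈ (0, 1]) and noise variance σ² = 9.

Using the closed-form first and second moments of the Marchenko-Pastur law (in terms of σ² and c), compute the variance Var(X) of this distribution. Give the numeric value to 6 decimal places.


Recall the MP moments m_1 = E[X] = σ² and m_2 = E[X²] = σ⁴ (1 + c).
m_1 = E[X] = σ² = 9, so m_1² = 81.
m_2 = E[X²] = σ⁴ (1 + c) = 81 · (1 + 0.186667) = 81 · 1.186667 = 96.120000.
(Note m_2 − m_1² simplifies to c · σ⁴ = 0.186667 · 81.)

Var(X) = m_2 − m_1² = 96.120000 − 81 = 15.120000.


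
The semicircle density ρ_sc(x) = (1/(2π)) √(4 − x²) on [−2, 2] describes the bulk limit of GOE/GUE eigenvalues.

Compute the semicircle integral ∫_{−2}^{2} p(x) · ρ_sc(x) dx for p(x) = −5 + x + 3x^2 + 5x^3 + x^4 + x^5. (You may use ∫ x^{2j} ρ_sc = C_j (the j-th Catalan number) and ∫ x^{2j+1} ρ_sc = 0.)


Write p(x) = Σ a_i x^i, split into monomials and integrate each against ρ_sc separately.
Using ∫ x^{2j} ρ_sc = C_j = (1/(j+1)) C(2j, j) (Catalan numbers) and ∫ x^{2j+1} ρ_sc = 0 (odd monomials vanish by symmetry):
  i = 0 (even): a_0 · C_{0} = -5 · 1 = -5
  i = 1 (odd): ∫ x^1 ρ_sc = 0 (vanishes)
  i = 2 (even): a_2 · C_{1} = 3 · 1 = 3
  i = 3 (odd): ∫ x^3 ρ_sc = 0 (vanishes)
  i = 4 (even): a_4 · C_{2} = 1 · 2 = 2
  i = 5 (odd): ∫ x^5 ρ_sc = 0 (vanishes)

Summing the contributions: ∫_{−2}^{2} p(x) ρ_sc(x) dx = (-5) + 3 + 2 = 0.


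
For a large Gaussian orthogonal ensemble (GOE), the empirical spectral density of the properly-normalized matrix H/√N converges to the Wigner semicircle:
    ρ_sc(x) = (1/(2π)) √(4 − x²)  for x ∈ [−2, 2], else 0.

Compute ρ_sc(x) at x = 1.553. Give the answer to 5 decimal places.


ρ_sc(x) = (1/(2π)) √(4 − x²). With x = 1.553:
  4 − x² = 4 − (1.553)² = 4 − 2.411809 = 1.588191.
  √(4 − x²) = 1.260235.
  1/(2π) = 0.159155.
  ρ_sc(1.553) = 0.159155 · 1.260235 = 0.200573.

Rounded to 5 decimal places: ρ_sc(1.553) ≈ 0.20057.


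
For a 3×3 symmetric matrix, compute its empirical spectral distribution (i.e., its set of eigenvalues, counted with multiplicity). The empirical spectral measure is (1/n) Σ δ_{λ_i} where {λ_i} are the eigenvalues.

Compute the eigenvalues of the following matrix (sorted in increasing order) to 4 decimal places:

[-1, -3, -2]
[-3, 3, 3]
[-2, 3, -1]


Since M is real symmetric, all three eigenvalues are real; they are the roots of det(λI − M) = λ³ − (tr M) λ² + s λ − det M, where s is the sum of the principal 2×2 minors.
tr M = -1 + 3 + (-1) = 1.
s = ((-1)·3 − (-3)²) + ((-1)·(-1) − (-2)²) + (3·(-1) − 3²) = -12 + (-3) + (-12) = -27.
det M (expand along row 1) = (-1)·(-12) − (-3)·9 + (-2)·(-3) = 45.
Characteristic polynomial: λ³ − λ² − 27λ − 45 = 0.
Substitute λ = y + (tr M)/3 = y + 0.333333 to remove the quadratic term: y³ + p·y + q = 0 with p = s − (tr M)²/3 = -27.333333 and q = −2(tr M)³/27 + (tr M)·s/3 − det M = -54.074074.
Three real roots ⇒ use the trigonometric (Viète) form: r = 2√(−p/3) = 6.036923, φ = arccos(3q/(p·r)) = arccos(0.983110) = 0.184053 rad.
y_k = r·cos(φ/3 − 2πk/3) for k = 0, 1, 2 gives y = 6.025566, -2.692232, -3.333333.
λ_k = y_k + 0.333333 gives λ = 6.3589, -2.3589, -3.0000 (check: the sum is 1.0000 = tr M).

Eigenvalues sorted in increasing order: [-3.0000, -2.3589, 6.3589].


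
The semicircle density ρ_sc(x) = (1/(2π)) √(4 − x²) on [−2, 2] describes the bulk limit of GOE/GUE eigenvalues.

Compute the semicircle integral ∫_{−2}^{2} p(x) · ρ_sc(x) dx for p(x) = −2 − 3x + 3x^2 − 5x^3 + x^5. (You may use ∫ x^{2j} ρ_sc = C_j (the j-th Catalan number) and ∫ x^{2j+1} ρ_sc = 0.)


Write p(x) = Σ a_i x^i, split into monomials and integrate each against ρ_sc separately.
Using ∫ x^{2j} ρ_sc = C_j = (1/(j+1)) C(2j, j) (Catalan numbers) and ∫ x^{2j+1} ρ_sc = 0 (odd monomials vanish by symmetry):
  i = 0 (even): a_0 · C_{0} = -2 · 1 = -2
  i = 1 (odd): ∫ x^1 ρ_sc = 0 (vanishes)
  i = 2 (even): a_2 · C_{1} = 3 · 1 = 3
  i = 3 (odd): ∫ x^3 ρ_sc = 0 (vanishes)
  i = 5 (odd): ∫ x^5 ρ_sc = 0 (vanishes)

Summing the contributions: ∫_{−2}^{2} p(x) ρ_sc(x) dx = (-2) + 3 = 1.


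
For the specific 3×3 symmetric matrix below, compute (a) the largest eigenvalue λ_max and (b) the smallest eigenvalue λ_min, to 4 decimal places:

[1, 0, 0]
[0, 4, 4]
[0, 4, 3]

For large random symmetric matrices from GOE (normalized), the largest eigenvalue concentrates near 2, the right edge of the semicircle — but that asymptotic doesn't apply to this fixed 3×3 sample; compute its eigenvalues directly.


Since M is real symmetric, all three eigenvalues are real; they are the roots of det(λI − M) = λ³ − (tr M) λ² + s λ − det M, where s is the sum of the principal 2×2 minors.
tr M = 1 + 4 + 3 = 8.
s = (1·4 − 0²) + (1·3 − 0²) + (4·3 − 4²) = 4 + 3 + (-4) = 3.
det M (expand along row 1) = 1·(-4) − 0·0 + 0·0 = -4.
Characteristic polynomial: λ³ − 8λ² + 3λ + 4 = 0.
Substitute λ = y + (tr M)/3 = y + 2.666667 to remove the quadratic term: y³ + p·y + q = 0 with p = s − (tr M)²/3 = -18.333333 and q = −2(tr M)³/27 + (tr M)·s/3 − det M = -25.925926.
Three real roots ⇒ use the trigonometric (Viète) form: r = 2√(−p/3) = 4.944132, φ = arccos(3q/(p·r)) = arccos(0.858073) = 0.539292 rad.
y_k = r·cos(φ/3 − 2πk/3) for k = 0, 1, 2 gives y = 4.864462, -1.666667, -3.197796.
λ_k = y_k + 2.666667 gives λ = 7.5311, 1.0000, -0.5311 (check: the sum is 8.0000 = tr M).

Hence λ_max = 7.5311 and λ_min = -0.5311.


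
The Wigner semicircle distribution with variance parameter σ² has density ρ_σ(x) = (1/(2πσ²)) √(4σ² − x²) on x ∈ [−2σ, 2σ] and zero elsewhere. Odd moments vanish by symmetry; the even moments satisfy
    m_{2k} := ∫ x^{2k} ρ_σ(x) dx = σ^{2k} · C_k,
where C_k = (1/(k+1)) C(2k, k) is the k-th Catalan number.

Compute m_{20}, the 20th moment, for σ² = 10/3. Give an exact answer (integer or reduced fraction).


By the scaled semicircle moment identity, m_{2k} = σ^{2k} · C_k with k = 10.
C_10 = (1/(k+1)) · C(2k, k) = (1/11) · C(20, 10) = (1/11) · 184756 = 16796.
σ^{2k} = (σ²)^k = (10/3)^10 = 10000000000/59049.

Therefore m_{20} = σ^{20} · C_10 = (10000000000/59049) · 16796 = 167960000000000/59049.


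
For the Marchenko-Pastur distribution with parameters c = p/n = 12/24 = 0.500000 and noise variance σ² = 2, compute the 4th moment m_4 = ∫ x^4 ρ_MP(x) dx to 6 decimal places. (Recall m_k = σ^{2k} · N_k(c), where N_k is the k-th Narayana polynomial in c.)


E[X⁴] = σ⁸ (1 + 6c + 6c² + c³) (fourth MP moment). With σ² = 2 (so σ⁸ = 16) and c = 12/24 = 0.500000: E[X⁴] = 16 · (1 + 6·0.500000 + 6·(0.500000)² + (0.500000)³) = 16 · 5.625000.

So E[X^4] = 90.000000.


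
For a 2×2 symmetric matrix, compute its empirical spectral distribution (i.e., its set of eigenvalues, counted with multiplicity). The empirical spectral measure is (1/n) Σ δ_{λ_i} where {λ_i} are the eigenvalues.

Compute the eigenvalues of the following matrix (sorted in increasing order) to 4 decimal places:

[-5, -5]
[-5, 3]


Since M is real symmetric, both eigenvalues are real; they are the roots of det(λI − M) = λ² − (tr M) λ + det M.
tr M = -5 + 3 = -2.
det M = (-5)·3 − (-5)² = -15 − 25 = -40.
Characteristic polynomial: λ² + 2λ − 40 = 0.
Discriminant Δ = (tr M)² − 4·det M = 4 − (-160) = 164; √Δ = 12.806248.
λ = (tr M ± √Δ)/2 = (-2 ± 12.806248)/2, giving (tr M − √Δ)/2 = -7.4031 and (tr M + √Δ)/2 = 5.4031.

Eigenvalues sorted in increasing order: [-7.4031, 5.4031].


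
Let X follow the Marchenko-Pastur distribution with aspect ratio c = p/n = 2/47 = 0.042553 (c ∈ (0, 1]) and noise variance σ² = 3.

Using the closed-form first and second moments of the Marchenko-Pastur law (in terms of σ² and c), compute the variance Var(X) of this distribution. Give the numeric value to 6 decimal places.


Recall the MP moments m_1 = E[X] = σ² and m_2 = E[X²] = σ⁴ (1 + c).
m_1 = E[X] = σ² = 3, so m_1² = 9.
m_2 = E[X²] = σ⁴ (1 + c) = 9 · (1 + 0.042553) = 9 · 1.042553 = 9.382979.
(Note m_2 − m_1² simplifies to c · σ⁴ = 0.042553 · 9.)

Var(X) = m_2 − m_1² = 9.382979 − 9 = 0.382979.


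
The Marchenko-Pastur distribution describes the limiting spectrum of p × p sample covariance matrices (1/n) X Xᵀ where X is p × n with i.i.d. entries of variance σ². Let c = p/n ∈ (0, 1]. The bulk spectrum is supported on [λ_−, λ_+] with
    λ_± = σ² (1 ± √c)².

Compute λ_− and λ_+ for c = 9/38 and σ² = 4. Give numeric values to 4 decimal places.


c = 9/38 = 0.236842; √c = 0.486664.
λ_− = σ² (1 − √c)² = 4 · (1 − 0.486664)² = 4 · (0.513336)² = 1.054054.
λ_+ = σ² (1 + √c)² = 4 · (1 + 0.486664)² = 4 · (1.486664)² = 8.840683.

Rounded to 4 decimal places: λ_− ≈ 1.0541, λ_+ ≈ 8.8407.


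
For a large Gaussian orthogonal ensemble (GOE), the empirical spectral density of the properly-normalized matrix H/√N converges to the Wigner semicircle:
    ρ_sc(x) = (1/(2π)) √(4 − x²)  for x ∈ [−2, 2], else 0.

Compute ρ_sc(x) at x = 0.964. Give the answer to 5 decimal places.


ρ_sc(x) = (1/(2π)) √(4 − x²). With x = 0.964:
  4 − x² = 4 − (0.964)² = 4 − 0.929296 = 3.070704.
  √(4 − x²) = 1.752342.
  1/(2π) = 0.159155.
  ρ_sc(0.964) = 0.159155 · 1.752342 = 0.278894.

Rounded to 5 decimal places: ρ_sc(0.964) ≈ 0.27889.


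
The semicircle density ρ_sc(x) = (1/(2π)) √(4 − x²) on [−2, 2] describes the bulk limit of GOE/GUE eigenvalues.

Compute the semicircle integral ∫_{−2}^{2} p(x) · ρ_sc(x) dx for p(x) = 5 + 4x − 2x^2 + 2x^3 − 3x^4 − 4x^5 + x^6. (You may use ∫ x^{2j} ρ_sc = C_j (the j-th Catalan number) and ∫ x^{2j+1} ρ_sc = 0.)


Write p(x) = Σ a_i x^i, split into monomials and integrate each against ρ_sc separately.
Using ∫ x^{2j} ρ_sc = C_j = (1/(j+1)) C(2j, j) (Catalan numbers) and ∫ x^{2j+1} ρ_sc = 0 (odd monomials vanish by symmetry):
  i = 0 (even): a_0 · C_{0} = 5 · 1 = 5
  i = 1 (odd): ∫ x^1 ρ_sc = 0 (vanishes)
  i = 2 (even): a_2 · C_{1} = -2 · 1 = -2
  i = 3 (odd): ∫ x^3 ρ_sc = 0 (vanishes)
  i = 4 (even): a_4 · C_{2} = -3 · 2 = -6
  i = 5 (odd): ∫ x^5 ρ_sc = 0 (vanishes)
  i = 6 (even): a_6 · C_{3} = 1 · 5 = 5

Summing the contributions: ∫_{−2}^{2} p(x) ρ_sc(x) dx = 5 + (-2) + (-6) + 5 = 2.


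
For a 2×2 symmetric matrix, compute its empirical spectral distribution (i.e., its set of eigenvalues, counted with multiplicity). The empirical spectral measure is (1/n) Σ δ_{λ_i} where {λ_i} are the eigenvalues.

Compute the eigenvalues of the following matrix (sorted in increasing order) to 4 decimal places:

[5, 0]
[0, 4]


Since M is real symmetric, both eigenvalues are real; they are the roots of det(λI − M) = λ² − (tr M) λ + det M.
tr M = 5 + 4 = 9.
det M = 5·4 − 0² = 20 − 0 = 20.
Characteristic polynomial: λ² − 9λ + 20 = 0.
Discriminant Δ = (tr M)² − 4·det M = 81 − 80 = 1; √Δ = 1.000000.
λ = (tr M ± √Δ)/2 = (9 ± 1.000000)/2, giving (tr M − √Δ)/2 = 4.0000 and (tr M + √Δ)/2 = 5.0000.

Eigenvalues sorted in increasing order: [4.0000, 5.0000].


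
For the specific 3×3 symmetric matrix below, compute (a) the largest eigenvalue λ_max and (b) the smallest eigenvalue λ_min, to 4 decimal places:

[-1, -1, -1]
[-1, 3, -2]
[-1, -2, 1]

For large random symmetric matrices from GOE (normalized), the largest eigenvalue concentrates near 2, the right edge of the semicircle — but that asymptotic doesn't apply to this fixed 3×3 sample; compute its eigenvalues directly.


Since M is real symmetric, all three eigenvalues are real; they are the roots of det(λI − M) = λ³ − (tr M) λ² + s λ − det M, where s is the sum of the principal 2×2 minors.
tr M = -1 + 3 + 1 = 3.
s = ((-1)·3 − (-1)²) + ((-1)·1 − (-1)²) + (3·1 − (-2)²) = -4 + (-2) + (-1) = -7.
det M (expand along row 1) = (-1)·(-1) − (-1)·(-3) + (-1)·5 = -7.
Characteristic polynomial: λ³ − 3λ² − 7λ + 7 = 0.
Substitute λ = y + (tr M)/3 = y + 1.000000 to remove the quadratic term: y³ + p·y + q = 0 with p = s − (tr M)²/3 = -10.000000 and q = −2(tr M)³/27 + (tr M)·s/3 − det M = -2.000000.
Three real roots ⇒ use the trigonometric (Viète) form: r = 2√(−p/3) = 3.651484, φ = arccos(3q/(p·r)) = arccos(0.164317) = 1.405731 rad.
y_k = r·cos(φ/3 − 2πk/3) for k = 0, 1, 2 gives y = 3.257897, -0.200810, -3.057087.
λ_k = y_k + 1.000000 gives λ = 4.2579, 0.7992, -2.0571 (check: the sum is 3.0000 = tr M).

Hence λ_max = 4.2579 and λ_min = -2.0571.


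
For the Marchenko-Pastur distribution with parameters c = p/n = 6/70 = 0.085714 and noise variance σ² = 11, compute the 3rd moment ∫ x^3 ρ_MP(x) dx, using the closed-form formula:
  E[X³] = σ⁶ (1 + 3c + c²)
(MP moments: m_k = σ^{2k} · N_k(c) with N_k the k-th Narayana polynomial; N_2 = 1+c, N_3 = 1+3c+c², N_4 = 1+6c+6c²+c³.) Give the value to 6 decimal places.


E[X³] = σ⁶ (1 + 3c + c²) (third MP moment). With σ² = 11 (so σ⁶ = 1331) and c = 6/70 = 0.085714: E[X³] = 1331 · (1 + 3·0.085714 + (0.085714)²) = 1331 · 1.264490.

So E[X^3] = 1683.035918.


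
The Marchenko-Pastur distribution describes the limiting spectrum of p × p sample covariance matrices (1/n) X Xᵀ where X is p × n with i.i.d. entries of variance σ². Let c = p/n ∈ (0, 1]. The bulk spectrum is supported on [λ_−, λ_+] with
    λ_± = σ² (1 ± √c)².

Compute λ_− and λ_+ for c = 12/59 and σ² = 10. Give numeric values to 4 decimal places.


c = 12/59 = 0.203390; √c = 0.450988.
λ_− = σ² (1 − √c)² = 10 · (1 − 0.450988)² = 10 · (0.549012)² = 3.014146.
λ_+ = σ² (1 + √c)² = 10 · (1 + 0.450988)² = 10 · (1.450988)² = 21.053651.

Rounded to 4 decimal places: λ_− ≈ 3.0141, λ_+ ≈ 21.0537.


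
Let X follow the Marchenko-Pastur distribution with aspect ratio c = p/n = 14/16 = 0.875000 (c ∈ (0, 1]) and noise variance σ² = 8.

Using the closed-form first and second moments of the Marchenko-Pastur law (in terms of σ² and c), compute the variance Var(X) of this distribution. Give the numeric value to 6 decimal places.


Recall the MP moments m_1 = E[X] = σ² and m_2 = E[X²] = σ⁴ (1 + c).
m_1 = E[X] = σ² = 8, so m_1² = 64.
m_2 = E[X²] = σ⁴ (1 + c) = 64 · (1 + 0.875000) = 64 · 1.875000 = 120.000000.
(Note m_2 − m_1² simplifies to c · σ⁴ = 0.875000 · 64.)

Var(X) = m_2 − m_1² = 120.000000 − 64 = 56.000000.


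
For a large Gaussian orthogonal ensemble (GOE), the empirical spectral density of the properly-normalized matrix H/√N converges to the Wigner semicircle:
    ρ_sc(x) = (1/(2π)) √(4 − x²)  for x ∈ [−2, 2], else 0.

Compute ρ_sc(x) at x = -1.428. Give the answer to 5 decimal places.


ρ_sc(x) = (1/(2π)) √(4 − x²). With x = -1.428:
  4 − x² = 4 − (-1.428)² = 4 − 2.039184 = 1.960816.
  √(4 − x²) = 1.400291.
  1/(2π) = 0.159155.
  ρ_sc(-1.428) = 0.159155 · 1.400291 = 0.222863.

Rounded to 5 decimal places: ρ_sc(-1.428) ≈ 0.22286.


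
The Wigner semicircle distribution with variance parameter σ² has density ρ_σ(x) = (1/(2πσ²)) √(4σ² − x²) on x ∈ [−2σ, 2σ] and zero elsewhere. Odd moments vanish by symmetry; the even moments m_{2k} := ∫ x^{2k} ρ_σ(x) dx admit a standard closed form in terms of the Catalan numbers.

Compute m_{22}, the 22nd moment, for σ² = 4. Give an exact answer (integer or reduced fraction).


By the scaled semicircle moment identity, m_{2k} = σ^{2k} · C_k with k = 11.
C_11 = (1/(k+1)) · C(2k, k) = (1/12) · C(22, 11) = (1/12) · 705432 = 58786.
σ^{2k} = (σ²)^k = (4)^11 = 4194304.

Therefore m_{22} = σ^{22} · C_11 = 4194304 · 58786 = 246566354944.


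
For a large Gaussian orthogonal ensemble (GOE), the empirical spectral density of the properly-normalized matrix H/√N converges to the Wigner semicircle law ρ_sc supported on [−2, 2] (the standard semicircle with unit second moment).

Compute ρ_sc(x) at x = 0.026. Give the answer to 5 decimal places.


ρ_sc(x) = (1/(2π)) √(4 − x²). With x = 0.026:
  4 − x² = 4 − (0.026)² = 4 − 0.000676 = 3.999324.
  √(4 − x²) = 1.999831.
  1/(2π) = 0.159155.
  ρ_sc(0.026) = 0.159155 · 1.999831 = 0.318283.

Rounded to 5 decimal places: ρ_sc(0.026) ≈ 0.31828.


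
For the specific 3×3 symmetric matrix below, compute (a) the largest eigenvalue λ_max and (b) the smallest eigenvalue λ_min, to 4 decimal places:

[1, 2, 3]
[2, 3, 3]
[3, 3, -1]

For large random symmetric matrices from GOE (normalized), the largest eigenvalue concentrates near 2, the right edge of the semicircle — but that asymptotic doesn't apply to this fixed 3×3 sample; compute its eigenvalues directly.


Since M is real symmetric, all three eigenvalues are real; they are the roots of det(λI − M) = λ³ − (tr M) λ² + s λ − det M, where s is the sum of the principal 2×2 minors.
tr M = 1 + 3 + (-1) = 3.
s = (1·3 − 2²) + (1·(-1) − 3²) + (3·(-1) − 3²) = -1 + (-10) + (-12) = -23.
det M (expand along row 1) = 1·(-12) − 2·(-11) + 3·(-3) = 1.
Characteristic polynomial: λ³ − 3λ² − 23λ − 1 = 0.
Substitute λ = y + (tr M)/3 = y + 1.000000 to remove the quadratic term: y³ + p·y + q = 0 with p = s − (tr M)²/3 = -26.000000 and q = −2(tr M)³/27 + (tr M)·s/3 − det M = -26.000000.
Three real roots ⇒ use the trigonometric (Viète) form: r = 2√(−p/3) = 5.887841, φ = arccos(3q/(p·r)) = arccos(0.509525) = 1.036164 rad.
y_k = r·cos(φ/3 − 2πk/3) for k = 0, 1, 2 gives y = 5.540129, -1.043731, -4.496398.
λ_k = y_k + 1.000000 gives λ = 6.5401, -0.0437, -3.4964 (check: the sum is 3.0000 = tr M).

Hence λ_max = 6.5401 and λ_min = -3.4964.


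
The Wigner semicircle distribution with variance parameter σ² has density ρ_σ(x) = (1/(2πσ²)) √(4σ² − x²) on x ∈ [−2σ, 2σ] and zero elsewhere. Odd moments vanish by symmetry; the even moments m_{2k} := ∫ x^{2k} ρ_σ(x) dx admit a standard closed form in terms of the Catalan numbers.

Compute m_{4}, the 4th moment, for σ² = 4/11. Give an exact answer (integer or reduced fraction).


By the scaled semicircle moment identity, m_{2k} = σ^{2k} · C_k with k = 2.
C_2 = (1/(k+1)) · C(2k, k) = (1/3) · C(4, 2) = (1/3) · 6 = 2.
σ^{2k} = (σ²)^k = (4/11)^2 = 16/121.

Therefore m_{4} = σ^{4} · C_2 = (16/121) · 2 = 32/121.


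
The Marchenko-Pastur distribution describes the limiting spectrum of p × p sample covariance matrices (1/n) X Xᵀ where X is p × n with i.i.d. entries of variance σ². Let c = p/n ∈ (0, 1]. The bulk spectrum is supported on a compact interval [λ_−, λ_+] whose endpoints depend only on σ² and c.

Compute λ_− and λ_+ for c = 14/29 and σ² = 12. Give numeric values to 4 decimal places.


c = 14/29 = 0.482759; √c = 0.694808.
λ_− = σ² (1 − √c)² = 12 · (1 − 0.694808)² = 12 · (0.305192)² = 1.117703.
λ_+ = σ² (1 + √c)² = 12 · (1 + 0.694808)² = 12 · (1.694808)² = 34.468503.

Rounded to 4 decimal places: λ_− ≈ 1.1177, λ_+ ≈ 34.4685.


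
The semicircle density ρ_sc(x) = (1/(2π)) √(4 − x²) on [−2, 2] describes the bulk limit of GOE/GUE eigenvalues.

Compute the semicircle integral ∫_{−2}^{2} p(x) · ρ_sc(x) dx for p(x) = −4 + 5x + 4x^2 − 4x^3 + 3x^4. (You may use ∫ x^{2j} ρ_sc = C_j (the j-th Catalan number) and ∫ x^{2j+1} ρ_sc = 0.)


Write p(x) = Σ a_i x^i, split into monomials and integrate each against ρ_sc separately.
Using ∫ x^{2j} ρ_sc = C_j = (1/(j+1)) C(2j, j) (Catalan numbers) and ∫ x^{2j+1} ρ_sc = 0 (odd monomials vanish by symmetry):
  i = 0 (even): a_0 · C_{0} = -4 · 1 = -4
  i = 1 (odd): ∫ x^1 ρ_sc = 0 (vanishes)
  i = 2 (even): a_2 · C_{1} = 4 · 1 = 4
  i = 3 (odd): ∫ x^3 ρ_sc = 0 (vanishes)
  i = 4 (even): a_4 · C_{2} = 3 · 2 = 6

Summing the contributions: ∫_{−2}^{2} p(x) ρ_sc(x) dx = (-4) + 4 + 6 = 6.


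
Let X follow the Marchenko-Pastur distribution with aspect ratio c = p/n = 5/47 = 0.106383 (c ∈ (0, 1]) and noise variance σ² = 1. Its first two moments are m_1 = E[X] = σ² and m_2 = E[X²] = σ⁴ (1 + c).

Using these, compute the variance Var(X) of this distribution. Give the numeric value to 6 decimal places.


m_1 = E[X] = σ² = 1, so m_1² = 1.
m_2 = E[X²] = σ⁴ (1 + c) = 1 · (1 + 0.106383) = 1 · 1.106383 = 1.106383.
(Note m_2 − m_1² simplifies to c · σ⁴ = 0.106383 · 1.)

Var(X) = m_2 − m_1² = 1.106383 − 1 = 0.106383.


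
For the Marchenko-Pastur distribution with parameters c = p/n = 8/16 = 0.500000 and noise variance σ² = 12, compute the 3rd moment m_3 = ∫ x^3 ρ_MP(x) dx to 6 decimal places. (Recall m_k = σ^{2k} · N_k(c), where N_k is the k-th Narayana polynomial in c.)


E[X³] = σ⁶ (1 + 3c + c²) (third MP moment). With σ² = 12 (so σ⁶ = 1728) and c = 8/16 = 0.500000: E[X³] = 1728 · (1 + 3·0.500000 + (0.500000)²) = 1728 · 2.750000.

So E[X^3] = 4752.000000.


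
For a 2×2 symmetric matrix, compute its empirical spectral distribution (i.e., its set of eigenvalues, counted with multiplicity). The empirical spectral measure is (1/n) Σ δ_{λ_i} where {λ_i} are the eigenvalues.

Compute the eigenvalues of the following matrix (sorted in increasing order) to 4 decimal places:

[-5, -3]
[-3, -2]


Since M is real symmetric, both eigenvalues are real; they are the roots of det(λI − M) = λ² − (tr M) λ + det M.
tr M = -5 + (-2) = -7.
det M = (-5)·(-2) − (-3)² = 10 − 9 = 1.
Characteristic polynomial: λ² + 7λ + 1 = 0.
Discriminant Δ = (tr M)² − 4·det M = 49 − 4 = 45; √Δ = 6.708204.
λ = (tr M ± √Δ)/2 = (-7 ± 6.708204)/2, giving (tr M − √Δ)/2 = -6.8541 and (tr M + √Δ)/2 = -0.1459.

Eigenvalues sorted in increasing order: [-6.8541, -0.1459].


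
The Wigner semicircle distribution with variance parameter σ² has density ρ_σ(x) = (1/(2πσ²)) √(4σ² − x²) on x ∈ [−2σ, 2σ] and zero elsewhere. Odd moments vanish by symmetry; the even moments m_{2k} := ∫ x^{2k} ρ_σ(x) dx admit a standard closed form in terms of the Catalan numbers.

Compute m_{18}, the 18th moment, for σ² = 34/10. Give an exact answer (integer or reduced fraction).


By the scaled semicircle moment identity, m_{2k} = σ^{2k} · C_k with k = 9.
C_9 = (1/(k+1)) · C(2k, k) = (1/10) · C(18, 9) = (1/10) · 48620 = 4862.
σ^{2k} = (σ²)^k = (34/10)^9 = 118587876497/1953125.

Therefore m_{18} = σ^{18} · C_9 = (118587876497/1953125) · 4862 = 576574255528414/1953125.


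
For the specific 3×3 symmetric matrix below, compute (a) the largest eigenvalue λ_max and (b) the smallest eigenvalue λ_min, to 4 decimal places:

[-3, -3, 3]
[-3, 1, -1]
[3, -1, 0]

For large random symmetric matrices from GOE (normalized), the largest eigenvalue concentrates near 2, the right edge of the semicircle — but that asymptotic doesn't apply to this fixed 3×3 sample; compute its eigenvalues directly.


Since M is real symmetric, all three eigenvalues are real; they are the roots of det(λI − M) = λ³ − (tr M) λ² + s λ − det M, where s is the sum of the principal 2×2 minors.
tr M = -3 + 1 + 0 = -2.
s = ((-3)·1 − (-3)²) + ((-3)·0 − 3²) + (1·0 − (-1)²) = -12 + (-9) + (-1) = -22.
det M (expand along row 1) = (-3)·(-1) − (-3)·3 + 3·0 = 12.
Characteristic polynomial: λ³ + 2λ² − 22λ − 12 = 0.
Substitute λ = y + (tr M)/3 = y − 0.666667 to remove the quadratic term: y³ + p·y + q = 0 with p = s − (tr M)²/3 = -23.333333 and q = −2(tr M)³/27 + (tr M)·s/3 − det M = 3.259259.
Three real roots ⇒ use the trigonometric (Viète) form: r = 2√(−p/3) = 5.577734, φ = arccos(3q/(p·r)) = arccos(-0.075129) = 1.645996 rad.
y_k = r·cos(φ/3 − 2πk/3) for k = 0, 1, 2 gives y = 4.759042, 0.139800, -4.898841.
λ_k = y_k − 0.666667 gives λ = 4.0924, -0.5269, -5.5655 (check: the sum is -2.0000 = tr M).

Hence λ_max = 4.0924 and λ_min = -5.5655.


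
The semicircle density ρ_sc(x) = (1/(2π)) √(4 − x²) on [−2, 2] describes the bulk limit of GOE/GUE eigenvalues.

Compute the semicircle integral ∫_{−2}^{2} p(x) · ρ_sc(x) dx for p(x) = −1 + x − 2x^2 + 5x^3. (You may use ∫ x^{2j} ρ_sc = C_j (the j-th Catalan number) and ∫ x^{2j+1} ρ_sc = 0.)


Write p(x) = Σ a_i x^i, split into monomials and integrate each against ρ_sc separately.
Using ∫ x^{2j} ρ_sc = C_j = (1/(j+1)) C(2j, j) (Catalan numbers) and ∫ x^{2j+1} ρ_sc = 0 (odd monomials vanish by symmetry):
  i = 0 (even): a_0 · C_{0} = -1 · 1 = -1
  i = 1 (odd): ∫ x^1 ρ_sc = 0 (vanishes)
  i = 2 (even): a_2 · C_{1} = -2 · 1 = -2
  i = 3 (odd): ∫ x^3 ρ_sc = 0 (vanishes)

Summing the contributions: ∫_{−2}^{2} p(x) ρ_sc(x) dx = (-1) + (-2) = -3.


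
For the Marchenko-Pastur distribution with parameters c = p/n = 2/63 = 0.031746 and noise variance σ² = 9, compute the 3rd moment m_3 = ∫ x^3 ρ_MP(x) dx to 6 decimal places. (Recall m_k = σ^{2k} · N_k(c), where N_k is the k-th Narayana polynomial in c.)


E[X³] = σ⁶ (1 + 3c + c²) (third MP moment). With σ² = 9 (so σ⁶ = 729) and c = 2/63 = 0.031746: E[X³] = 729 · (1 + 3·0.031746 + (0.031746)²) = 729 · 1.096246.

So E[X^3] = 799.163265.


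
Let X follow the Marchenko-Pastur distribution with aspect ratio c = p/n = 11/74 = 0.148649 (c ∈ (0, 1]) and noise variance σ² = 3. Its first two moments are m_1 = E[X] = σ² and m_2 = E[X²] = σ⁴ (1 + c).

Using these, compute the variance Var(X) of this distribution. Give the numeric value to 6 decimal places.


m_1 = E[X] = σ² = 3, so m_1² = 9.
m_2 = E[X²] = σ⁴ (1 + c) = 9 · (1 + 0.148649) = 9 · 1.148649 = 10.337838.
(Note m_2 − m_1² simplifies to c · σ⁴ = 0.148649 · 9.)

Var(X) = m_2 − m_1² = 10.337838 − 9 = 1.337838.


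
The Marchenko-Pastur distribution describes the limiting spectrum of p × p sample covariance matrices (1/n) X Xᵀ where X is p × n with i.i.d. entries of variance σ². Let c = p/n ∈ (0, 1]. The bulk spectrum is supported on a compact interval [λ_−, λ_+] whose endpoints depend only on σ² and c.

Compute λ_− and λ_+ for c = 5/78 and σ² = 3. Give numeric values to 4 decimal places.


c = 5/78 = 0.064103; √c = 0.253185.
λ_− = σ² (1 − √c)² = 3 · (1 − 0.253185)² = 3 · (0.746815)² = 1.673199.
λ_+ = σ² (1 + √c)² = 3 · (1 + 0.253185)² = 3 · (1.253185)² = 4.711417.

Rounded to 4 decimal places: λ_− ≈ 1.6732, λ_+ ≈ 4.7114.


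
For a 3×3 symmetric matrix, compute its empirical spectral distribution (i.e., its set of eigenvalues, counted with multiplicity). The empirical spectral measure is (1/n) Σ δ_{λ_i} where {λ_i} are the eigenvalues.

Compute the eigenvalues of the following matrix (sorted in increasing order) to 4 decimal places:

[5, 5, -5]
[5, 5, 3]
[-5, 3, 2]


Since M is real symmetric, all three eigenvalues are real; they are the roots of det(λI − M) = λ³ − (tr M) λ² + s λ − det M, where s is the sum of the principal 2×2 minors.
tr M = 5 + 5 + 2 = 12.
s = (5·5 − 5²) + (5·2 − (-5)²) + (5·2 − 3²) = 0 + (-15) + 1 = -14.
det M (expand along row 1) = 5·1 − 5·25 + (-5)·40 = -320.
Characteristic polynomial: λ³ − 12λ² − 14λ + 320 = 0.
Substitute λ = y + (tr M)/3 = y + 4.000000 to remove the quadratic term: y³ + p·y + q = 0 with p = s − (tr M)²/3 = -62.000000 and q = −2(tr M)³/27 + (tr M)·s/3 − det M = 136.000000.
Three real roots ⇒ use the trigonometric (Viète) form: r = 2√(−p/3) = 9.092121, φ = arccos(3q/(p·r)) = arccos(-0.723774) = 2.380053 rad.
y_k = r·cos(φ/3 − 2πk/3) for k = 0, 1, 2 gives y = 6.377768, 2.422983, -8.800751.
λ_k = y_k + 4.000000 gives λ = 10.3778, 6.4230, -4.8008 (check: the sum is 12.0000 = tr M).

Eigenvalues sorted in increasing order: [-4.8008, 6.4230, 10.3778].


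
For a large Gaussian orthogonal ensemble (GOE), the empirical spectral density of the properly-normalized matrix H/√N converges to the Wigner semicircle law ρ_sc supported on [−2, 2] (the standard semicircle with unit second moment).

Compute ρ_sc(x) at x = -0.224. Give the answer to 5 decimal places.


ρ_sc(x) = (1/(2π)) √(4 − x²). With x = -0.224:
  4 − x² = 4 − (-0.224)² = 4 − 0.050176 = 3.949824.
  √(4 − x²) = 1.987416.
  1/(2π) = 0.159155.
  ρ_sc(-0.224) = 0.159155 · 1.987416 = 0.316307.

Rounded to 5 decimal places: ρ_sc(-0.224) ≈ 0.31631.


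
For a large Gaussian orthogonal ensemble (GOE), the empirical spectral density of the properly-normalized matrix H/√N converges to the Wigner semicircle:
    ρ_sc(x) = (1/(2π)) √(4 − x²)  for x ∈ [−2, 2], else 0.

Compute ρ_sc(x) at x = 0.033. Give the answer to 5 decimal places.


ρ_sc(x) = (1/(2π)) √(4 − x²). With x = 0.033:
  4 − x² = 4 − (0.033)² = 4 − 0.001089 = 3.998911.
  √(4 − x²) = 1.999728.
  1/(2π) = 0.159155.
  ρ_sc(0.033) = 0.159155 · 1.999728 = 0.318267.

Rounded to 5 decimal places: ρ_sc(0.033) ≈ 0.31827.


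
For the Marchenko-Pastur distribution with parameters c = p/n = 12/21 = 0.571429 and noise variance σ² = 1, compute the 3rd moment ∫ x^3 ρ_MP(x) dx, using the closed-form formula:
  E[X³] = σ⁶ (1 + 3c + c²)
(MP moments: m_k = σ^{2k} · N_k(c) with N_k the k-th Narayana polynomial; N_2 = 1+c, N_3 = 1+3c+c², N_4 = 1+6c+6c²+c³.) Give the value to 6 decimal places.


E[X³] = σ⁶ (1 + 3c + c²) (third MP moment). With σ² = 1 (so σ⁶ = 1) and c = 12/21 = 0.571429: E[X³] = 1 · (1 + 3·0.571429 + (0.571429)²) = 1 · 3.040816.

So E[X^3] = 3.040816.


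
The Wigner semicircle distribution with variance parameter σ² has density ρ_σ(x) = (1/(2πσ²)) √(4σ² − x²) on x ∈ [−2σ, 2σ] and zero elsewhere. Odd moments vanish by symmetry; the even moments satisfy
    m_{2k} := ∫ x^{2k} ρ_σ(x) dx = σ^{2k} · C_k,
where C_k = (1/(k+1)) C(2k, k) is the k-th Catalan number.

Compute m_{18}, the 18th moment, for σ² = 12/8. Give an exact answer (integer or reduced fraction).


By the scaled semicircle moment identity, m_{2k} = σ^{2k} · C_k with k = 9.
C_9 = (1/(k+1)) · C(2k, k) = (1/10) · C(18, 9) = (1/10) · 48620 = 4862.
σ^{2k} = (σ²)^k = (12/8)^9 = 19683/512.

Therefore m_{18} = σ^{18} · C_9 = (19683/512) · 4862 = 47849373/256.


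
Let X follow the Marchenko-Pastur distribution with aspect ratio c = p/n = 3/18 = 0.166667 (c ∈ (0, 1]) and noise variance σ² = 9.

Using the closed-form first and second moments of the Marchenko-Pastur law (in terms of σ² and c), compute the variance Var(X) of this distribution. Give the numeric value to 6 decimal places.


Recall the MP moments m_1 = E[X] = σ² and m_2 = E[X²] = σ⁴ (1 + c).
m_1 = E[X] = σ² = 9, so m_1² = 81.
m_2 = E[X²] = σ⁴ (1 + c) = 81 · (1 + 0.166667) = 81 · 1.166667 = 94.500000.
(Note m_2 − m_1² simplifies to c · σ⁴ = 0.166667 · 81.)

Var(X) = m_2 − m_1² = 94.500000 − 81 = 13.500000.


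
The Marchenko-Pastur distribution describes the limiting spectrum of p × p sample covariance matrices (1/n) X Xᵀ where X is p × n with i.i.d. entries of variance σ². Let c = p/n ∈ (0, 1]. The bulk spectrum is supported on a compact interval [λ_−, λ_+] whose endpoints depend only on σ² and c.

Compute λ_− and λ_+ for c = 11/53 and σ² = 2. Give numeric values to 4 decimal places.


c = 11/53 = 0.207547; √c = 0.455573.
λ_− = σ² (1 − √c)² = 2 · (1 − 0.455573)² = 2 · (0.544427)² = 0.592801.
λ_+ = σ² (1 + √c)² = 2 · (1 + 0.455573)² = 2 · (1.455573)² = 4.237388.

Rounded to 4 decimal places: λ_− ≈ 0.5928, λ_+ ≈ 4.2374.


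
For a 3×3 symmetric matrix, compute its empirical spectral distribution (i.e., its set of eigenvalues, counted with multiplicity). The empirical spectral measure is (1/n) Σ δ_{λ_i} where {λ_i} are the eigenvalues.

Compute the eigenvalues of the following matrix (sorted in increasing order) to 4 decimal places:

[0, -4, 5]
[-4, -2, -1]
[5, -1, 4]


Since M is real symmetric, all three eigenvalues are real; they are the roots of det(λI − M) = λ³ − (tr M) λ² + s λ − det M, where s is the sum of the principal 2×2 minors.
tr M = 0 + (-2) + 4 = 2.
s = (0·(-2) − (-4)²) + (0·4 − 5²) + ((-2)·4 − (-1)²) = -16 + (-25) + (-9) = -50.
det M (expand along row 1) = 0·(-9) − (-4)·(-11) + 5·14 = 26.
Characteristic polynomial: λ³ − 2λ² − 50λ − 26 = 0.
Substitute λ = y + (tr M)/3 = y + 0.666667 to remove the quadratic term: y³ + p·y + q = 0 with p = s − (tr M)²/3 = -51.333333 and q = −2(tr M)³/27 + (tr M)·s/3 − det M = -59.925926.
Three real roots ⇒ use the trigonometric (Viète) form: r = 2√(−p/3) = 8.273116, φ = arccos(3q/(p·r)) = arccos(0.423319) = 1.133691 rad.
y_k = r·cos(φ/3 − 2πk/3) for k = 0, 1, 2 gives y = 7.689386, -1.201147, -6.488239.
λ_k = y_k + 0.666667 gives λ = 8.3561, -0.5345, -5.8216 (check: the sum is 2.0000 = tr M).

Eigenvalues sorted in increasing order: [-5.8216, -0.5345, 8.3561].


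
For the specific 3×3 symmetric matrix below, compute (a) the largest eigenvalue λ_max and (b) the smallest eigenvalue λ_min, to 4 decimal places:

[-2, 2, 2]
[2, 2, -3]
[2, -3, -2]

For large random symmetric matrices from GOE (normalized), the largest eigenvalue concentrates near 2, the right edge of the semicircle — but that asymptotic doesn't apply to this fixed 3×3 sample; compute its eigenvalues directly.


Since M is real symmetric, all three eigenvalues are real; they are the roots of det(λI − M) = λ³ − (tr M) λ² + s λ − det M, where s is the sum of the principal 2×2 minors.
tr M = -2 + 2 + (-2) = -2.
s = ((-2)·2 − 2²) + ((-2)·(-2) − 2²) + (2·(-2) − (-3)²) = -8 + 0 + (-13) = -21.
det M (expand along row 1) = (-2)·(-13) − 2·2 + 2·(-10) = 2.
Characteristic polynomial: λ³ + 2λ² − 21λ − 2 = 0.
Substitute λ = y + (tr M)/3 = y − 0.666667 to remove the quadratic term: y³ + p·y + q = 0 with p = s − (tr M)²/3 = -22.333333 and q = −2(tr M)³/27 + (tr M)·s/3 − det M = 12.592593.
Three real roots ⇒ use the trigonometric (Viète) form: r = 2√(−p/3) = 5.456902, φ = arccos(3q/(p·r)) = arccos(-0.309982) = 1.885971 rad.
y_k = r·cos(φ/3 − 2πk/3) for k = 0, 1, 2 gives y = 4.413641, 0.572238, -4.985879.
λ_k = y_k − 0.666667 gives λ = 3.7470, -0.0944, -5.6525 (check: the sum is -2.0000 = tr M).

Hence λ_max = 3.7470 and λ_min = -5.6525.
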